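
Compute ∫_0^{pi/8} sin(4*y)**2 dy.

pi/16

Use the identity sin^2(4*y) = (1 - cos(8*y))/2.
An antiderivative is F(y) = y/2 - sin(8*y)/16.
Then F(pi/8) - F(0) = (pi/16) - (0) = pi/16.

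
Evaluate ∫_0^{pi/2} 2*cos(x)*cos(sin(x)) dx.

Let u = sin(x), so du = cos(x) dx. When x = 0, u = 0; when x = pi/2, u = 1.
The integral becomes 2·∫ cos(u) du from 0 to 1, with antiderivative 2*sin(u).
Back in x: F(x) = 2*sin(sin(x)).
Then F(pi/2) - F(0) = (2*sin(1)) - (0) = 2*sin(1).

2*sin(1)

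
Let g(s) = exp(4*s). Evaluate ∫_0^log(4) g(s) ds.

255/4

Let u = exp(s), so du = exp(s) ds. When s = 0, u = 1; when s = log(4), u = 4.
The integral becomes ∫ u**3 du from 1 to 4, with antiderivative u**4/4.
Back in s: F(s) = exp(4*s)/4.
Then F(log(4)) - F(0) = (64) - (1/4) = 255/4.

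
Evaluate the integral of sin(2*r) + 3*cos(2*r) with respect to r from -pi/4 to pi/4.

3

An antiderivative is F(r) = 3*sin(2*r)/2 - cos(2*r)/2.
Then F(pi/4) - F(-pi/4) = (3/2) - (-3/2) = 3.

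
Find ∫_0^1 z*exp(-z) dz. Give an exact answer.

Integrate by parts once (u = z, dv = exp(-z) dz).
An antiderivative is F(z) = (-z - 1)*exp(-z).
Then F(1) - F(0) = (-2*exp(-1)) - (-1) = 1 - 2*exp(-1).

1 - 2*exp(-1)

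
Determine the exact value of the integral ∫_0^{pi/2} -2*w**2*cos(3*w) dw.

Integrate by parts twice (u = w^2, dv = -2*cos(3*w) dw).
An antiderivative is F(w) = -2*w**2*sin(3*w)/3 - 4*w*cos(3*w)/9 + 4*sin(3*w)/27.
Then F(pi/2) - F(0) = (-4/27 + pi**2/6) - (0) = -4/27 + pi**2/6.

-4/27 + pi**2/6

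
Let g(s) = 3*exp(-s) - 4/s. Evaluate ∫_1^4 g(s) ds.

An antiderivative is F(s) = -4*log(s) - 3*exp(-s).
Then F(4) - F(1) = (-8*log(2) - 3*exp(-4)) - (-3*exp(-1)) = -8*log(2) - 3*exp(-4) + 3*exp(-1).

-8*log(2) - 3*exp(-4) + 3*exp(-1)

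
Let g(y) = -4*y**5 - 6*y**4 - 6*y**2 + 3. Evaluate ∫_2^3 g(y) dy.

-10973/15

By the power rule, an antiderivative is F(y) = -2*y**6/3 - 6*y**5/5 - 2*y**3 + 3*y.
Then F(3) - F(2) = (-4113/5) - (-1366/15) = -10973/15.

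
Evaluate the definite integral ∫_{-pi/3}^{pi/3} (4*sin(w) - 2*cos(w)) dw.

-2*sqrt(3)

An antiderivative is F(w) = -2*sin(w) - 4*cos(w).
Then F(pi/3) - F(-pi/3) = (-2 - sqrt(3)) - (-2 + sqrt(3)) = -2*sqrt(3).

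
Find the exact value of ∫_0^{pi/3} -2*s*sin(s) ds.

Integrate by parts once (u = s, dv = -2*sin(s) ds).
An antiderivative is F(s) = 2*s*cos(s) - 2*sin(s).
Then F(pi/3) - F(0) = (-sqrt(3) + pi/3) - (0) = -sqrt(3) + pi/3.

-sqrt(3) + pi/3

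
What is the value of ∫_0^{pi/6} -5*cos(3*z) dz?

An antiderivative is F(z) = -5*sin(3*z)/3.
Then F(pi/6) - F(0) = (-5/3) - (0) = -5/3.

-5/3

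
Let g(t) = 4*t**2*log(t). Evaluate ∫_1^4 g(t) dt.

-28 + 512*log(2)/3

Integrate by parts once (u = ln t, dv = 4*t**2 dt).
An antiderivative is F(t) = 4*t**3*(3*log(t) - 1)/9.
Then F(4) - F(1) = (-256/9 + 512*log(2)/3) - (-4/9) = -28 + 512*log(2)/3.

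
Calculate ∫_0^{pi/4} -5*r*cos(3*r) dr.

-5*sqrt(2)*pi/24 + 5*sqrt(2)/18 + 5/9

Integrate by parts once (u = r, dv = -5*cos(3*r) dr).
An antiderivative is F(r) = -5*r*sin(3*r)/3 - 5*cos(3*r)/9.
Then F(pi/4) - F(0) = (5*sqrt(2)*(4 - 3*pi)/72) - (-5/9) = -5*sqrt(2)*pi/24 + 5*sqrt(2)/18 + 5/9.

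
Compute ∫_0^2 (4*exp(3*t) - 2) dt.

An antiderivative is F(t) = 4*exp(3*t)/3 - 2*t.
Then F(2) - F(0) = (-4 + 4*exp(6)/3) - (4/3) = -16/3 + 4*exp(6)/3.

-16/3 + 4*exp(6)/3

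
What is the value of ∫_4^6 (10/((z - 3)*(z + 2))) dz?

Factor the denominator: z**2 - z - 6 = (z + 2)(z - 3).
Partial fractions: 10/((z - 3)*(z + 2)) = -2/(z + 2) + 2/(z - 3).
An antiderivative is F(z) = 2*log(z - 3) - 2*log(z + 2).
Then F(6) - F(4) = (log(9/64)) - (-log(36)) = log(81/16).

log(81/16)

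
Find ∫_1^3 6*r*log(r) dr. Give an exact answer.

-12 + 27*log(3)

Integrate by parts once (u = ln r, dv = 6*r dr).
An antiderivative is F(r) = 3*r**2*(2*log(r) - 1)/2.
Then F(3) - F(1) = (-27/2 + 27*log(3)) - (-3/2) = -12 + 27*log(3).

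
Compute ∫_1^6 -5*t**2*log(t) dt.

-360*log(3) - 360*log(2) + 1075/9

Integrate by parts once (u = ln t, dv = -5*t**2 dt).
An antiderivative is F(t) = -5*t**3*(3*log(t) - 1)/9.
Then F(6) - F(1) = (-360*log(3) - 360*log(2) + 120) - (5/9) = -360*log(3) - 360*log(2) + 1075/9.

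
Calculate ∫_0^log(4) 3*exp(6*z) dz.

4095/2

Let u = exp(z), so du = exp(z) dz. When z = 0, u = 1; when z = log(4), u = 4.
The integral becomes 3·∫ u**5 du from 1 to 4, with antiderivative u**6/2.
Back in z: F(z) = exp(6*z)/2.
Then F(log(4)) - F(0) = (2048) - (1/2) = 4095/2.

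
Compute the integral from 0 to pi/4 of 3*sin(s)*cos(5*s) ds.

-1/2

Use the identity sin(s)cos(5*s) = [sin(6*s) + sin(-4*s)]/2.
An antiderivative is F(s) = 3*cos(4*s)/8 - cos(6*s)/4.
Then F(pi/4) - F(0) = (-3/8) - (1/8) = -1/2.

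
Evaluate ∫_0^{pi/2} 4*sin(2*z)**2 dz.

Use the identity sin^2(2*z) = (1 - cos(4*z))/2.
An antiderivative is F(z) = 2*z - sin(4*z)/2.
Then F(pi/2) - F(0) = (pi) - (0) = pi.

pi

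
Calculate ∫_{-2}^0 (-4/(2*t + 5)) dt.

An antiderivative is F(t) = -2*log(2*t + 5).
Then F(0) - F(-2) = (-log(25)) - (0) = -log(25).

-log(25)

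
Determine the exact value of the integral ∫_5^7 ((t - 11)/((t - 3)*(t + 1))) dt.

log(16/27)

Factor the denominator: t**2 - 2*t - 3 = (t + 1)(t - 3).
Partial fractions: (t - 11)/((t - 3)*(t + 1)) = 3/(t + 1) - 2/(t - 3).
An antiderivative is F(t) = -2*log(t - 3) + 3*log(t + 1).
Then F(7) - F(5) = (log(32)) - (log(54)) = log(16/27).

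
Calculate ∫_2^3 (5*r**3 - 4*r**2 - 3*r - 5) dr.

521/12

By the power rule, an antiderivative is F(r) = 5*r**4/4 - 4*r**3/3 - 3*r**2/2 - 5*r.
Then F(3) - F(2) = (147/4) - (-20/3) = 521/12.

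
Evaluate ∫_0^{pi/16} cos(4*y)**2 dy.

1/16 + pi/32

Use the identity cos^2(4*y) = (1 + cos(8*y))/2.
An antiderivative is F(y) = y/2 + sin(8*y)/16.
Then F(pi/16) - F(0) = (1/16 + pi/32) - (0) = 1/16 + pi/32.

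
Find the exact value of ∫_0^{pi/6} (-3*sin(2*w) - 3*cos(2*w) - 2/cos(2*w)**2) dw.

-7*sqrt(3)/4 - 3/4

An antiderivative is F(w) = -3*sin(2*w)/2 + 3*cos(2*w)/2 - tan(2*w).
Then F(pi/6) - F(0) = (3/4 - 7*sqrt(3)/4) - (3/2) = -7*sqrt(3)/4 - 3/4.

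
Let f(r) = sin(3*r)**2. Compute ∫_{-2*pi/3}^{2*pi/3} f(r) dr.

Use the identity sin^2(3*r) = (1 - cos(6*r))/2.
An antiderivative is F(r) = r/2 - sin(6*r)/12.
Then F(2*pi/3) - F(-2*pi/3) = (pi/3) - (-pi/3) = 2*pi/3.

2*pi/3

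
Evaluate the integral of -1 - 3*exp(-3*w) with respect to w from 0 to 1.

An antiderivative is F(w) = -w + exp(-3*w).
Then F(1) - F(0) = (-1 + exp(-3)) - (1) = -2 + exp(-3).

-2 + exp(-3)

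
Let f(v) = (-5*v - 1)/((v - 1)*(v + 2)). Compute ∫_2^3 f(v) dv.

-3*log(5) + 4*log(2)

Factor the denominator: v**2 + v - 2 = (v + 2)(v - 1).
Partial fractions: (-5*v - 1)/((v - 1)*(v + 2)) = -3/(v + 2) - 2/(v - 1).
An antiderivative is F(v) = -2*log(v - 1) - 3*log(v + 2).
Then F(3) - F(2) = (-3*log(5) - 2*log(2)) - (-log(64)) = -3*log(5) + 4*log(2).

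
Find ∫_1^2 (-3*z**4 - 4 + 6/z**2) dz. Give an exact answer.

By the power rule, an antiderivative is F(z) = -3*z**5/5 - 4*z - 6/z.
Then F(2) - F(1) = (-151/5) - (-53/5) = -98/5.

-98/5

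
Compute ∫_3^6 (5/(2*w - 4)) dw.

An antiderivative is F(w) = 5*log(2*w - 4)/2.
Then F(6) - F(3) = (15*log(2)/2) - (5*log(2)/2) = log(32).

log(32)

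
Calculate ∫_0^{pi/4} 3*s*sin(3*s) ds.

Integrate by parts once (u = s, dv = 3*sin(3*s) ds).
An antiderivative is F(s) = -s*cos(3*s) + sin(3*s)/3.
Then F(pi/4) - F(0) = (sqrt(2)*(4 + 3*pi)/24) - (0) = sqrt(2)*(4 + 3*pi)/24.

sqrt(2)*(4 + 3*pi)/24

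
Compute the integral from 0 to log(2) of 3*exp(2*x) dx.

9/2

An antiderivative is F(x) = 3*exp(2*x)/2.
Then F(log(2)) - F(0) = (6) - (3/2) = 9/2.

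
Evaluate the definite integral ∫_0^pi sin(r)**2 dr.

Use the identity sin^2(r) = (1 - cos(2*r))/2.
An antiderivative is F(r) = r/2 - sin(2*r)/4.
Then F(pi) - F(0) = (pi/2) - (0) = pi/2.

pi/2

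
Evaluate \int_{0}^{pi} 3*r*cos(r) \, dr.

Integrate by parts once (u = r, dv = 3*cos(r) dr).
An antiderivative is F(r) = 3*r*sin(r) + 3*cos(r).
Then F(pi) - F(0) = (-3) - (3) = -6.

-6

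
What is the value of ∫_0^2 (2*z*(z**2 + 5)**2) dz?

604/3

Let u = z**2 + 5, so du = 2*z dz. When z = 0, u = 5; when z = 2, u = 9.
The integral becomes ∫ u**2 du from 5 to 9, with antiderivative u**3/3.
Back in z: F(z) = (z**2 + 5)**3/3.
Then F(2) - F(0) = (243) - (125/3) = 604/3.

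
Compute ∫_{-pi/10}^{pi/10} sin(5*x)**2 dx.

Use the identity sin^2(5*x) = (1 - cos(10*x))/2.
An antiderivative is F(x) = x/2 - sin(10*x)/20.
Then F(pi/10) - F(-pi/10) = (pi/20) - (-pi/20) = pi/10.

pi/10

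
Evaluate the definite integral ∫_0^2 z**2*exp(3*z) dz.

-2/27 + 26*exp(6)/27

Integrate by parts twice (u = z^2, dv = exp(3*z) dz).
An antiderivative is F(z) = (9*z**2 - 6*z + 2)*exp(3*z)/27.
Then F(2) - F(0) = (26*exp(6)/27) - (2/27) = -2/27 + 26*exp(6)/27.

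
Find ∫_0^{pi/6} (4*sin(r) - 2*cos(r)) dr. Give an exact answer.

An antiderivative is F(r) = -2*sin(r) - 4*cos(r).
Then F(pi/6) - F(0) = (-2*sqrt(3) - 1) - (-4) = 3 - 2*sqrt(3).

3 - 2*sqrt(3)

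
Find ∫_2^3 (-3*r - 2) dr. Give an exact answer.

-19/2

By the power rule, an antiderivative is F(r) = -3*r**2/2 - 2*r.
Then F(3) - F(2) = (-39/2) - (-10) = -19/2.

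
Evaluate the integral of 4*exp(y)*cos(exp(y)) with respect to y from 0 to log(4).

Let u = exp(y), so du = exp(y) dy. When y = 0, u = 1; when y = log(4), u = 4.
The integral becomes 4·∫ cos(u) du from 1 to 4, with antiderivative 4*sin(u).
Back in y: F(y) = 4*sin(exp(y)).
Then F(log(4)) - F(0) = (4*sin(4)) - (4*sin(1)) = -4*sin(1) + 4*sin(4).

-4*sin(1) + 4*sin(4)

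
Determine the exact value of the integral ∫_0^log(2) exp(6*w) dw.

Let u = exp(w), so du = exp(w) dw. When w = 0, u = 1; when w = log(2), u = 2.
The integral becomes ∫ u**5 du from 1 to 2, with antiderivative u**6/6.
Back in w: F(w) = exp(6*w)/6.
Then F(log(2)) - F(0) = (32/3) - (1/6) = 21/2.

21/2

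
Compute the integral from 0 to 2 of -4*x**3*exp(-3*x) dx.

-8/27 + 488*exp(-6)/27

Integrate by parts 3 times (u = x^3, dv = -4*exp(-3*x) dx).
An antiderivative is F(x) = (36*x**3 + 36*x**2 + 24*x + 8)*exp(-3*x)/27.
Then F(2) - F(0) = (488*exp(-6)/27) - (8/27) = -8/27 + 488*exp(-6)/27.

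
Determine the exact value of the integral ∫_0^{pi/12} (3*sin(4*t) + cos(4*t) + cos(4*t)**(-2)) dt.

3/8 + 3*sqrt(3)/8

An antiderivative is F(t) = sin(4*t)/4 - 3*cos(4*t)/4 + tan(4*t)/4.
Then F(pi/12) - F(0) = (-3/8 + 3*sqrt(3)/8) - (-3/4) = 3/8 + 3*sqrt(3)/8.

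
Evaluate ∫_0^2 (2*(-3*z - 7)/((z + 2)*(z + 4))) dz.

-5*log(3) + 4*log(2)

Factor the denominator: z**2 + 6*z + 8 = (z + 4)(z + 2).
Partial fractions: 2*(-3*z - 7)/((z + 2)*(z + 4)) = -5/(z + 4) - 1/(z + 2).
An antiderivative is F(z) = -log(z + 2) - 5*log(z + 4).
Then F(2) - F(0) = (-5*log(3) - 7*log(2)) - (-11*log(2)) = -5*log(3) + 4*log(2).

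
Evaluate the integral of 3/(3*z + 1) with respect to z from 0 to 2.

An antiderivative is F(z) = log(3*z + 1).
Then F(2) - F(0) = (log(7)) - (0) = log(7).

log(7)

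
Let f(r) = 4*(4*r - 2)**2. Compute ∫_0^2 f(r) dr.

Let u = 4*r - 2, so du = 4 dr. When r = 0, u = -2; when r = 2, u = 6.
The integral becomes ∫ u**2 du from -2 to 6, with antiderivative u**3/3.
Back in r: F(r) = (4*r - 2)**3/3.
Then F(2) - F(0) = (72) - (-8/3) = 224/3.

224/3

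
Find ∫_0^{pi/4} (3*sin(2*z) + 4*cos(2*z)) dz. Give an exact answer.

7/2

An antiderivative is F(z) = 2*sin(2*z) - 3*cos(2*z)/2.
Then F(pi/4) - F(0) = (2) - (-3/2) = 7/2.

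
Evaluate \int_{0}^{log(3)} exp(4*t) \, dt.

20

Let u = exp(t), so du = exp(t) dt. When t = 0, u = 1; when t = log(3), u = 3.
The integral becomes ∫ u**3 du from 1 to 3, with antiderivative u**4/4.
Back in t: F(t) = exp(4*t)/4.
Then F(log(3)) - F(0) = (81/4) - (1/4) = 20.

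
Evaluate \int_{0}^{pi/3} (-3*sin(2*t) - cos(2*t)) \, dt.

-9/4 - sqrt(3)/4

An antiderivative is F(t) = -sin(2*t)/2 + 3*cos(2*t)/2.
Then F(pi/3) - F(0) = (-3/4 - sqrt(3)/4) - (3/2) = -9/4 - sqrt(3)/4.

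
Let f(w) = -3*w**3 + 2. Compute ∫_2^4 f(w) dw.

-176

By the power rule, an antiderivative is F(w) = -3*w**4/4 + 2*w.
Then F(4) - F(2) = (-184) - (-8) = -176.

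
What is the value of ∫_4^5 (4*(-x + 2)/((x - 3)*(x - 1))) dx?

Factor the denominator: x**2 - 4*x + 3 = (x - 1)(x - 3).
Partial fractions: 4*(-x + 2)/((x - 3)*(x - 1)) = -2/(x - 1) - 2/(x - 3).
An antiderivative is F(x) = -2*log(x - 3) - 2*log(x - 1).
Then F(5) - F(4) = (-log(64)) - (-log(9)) = log(9/64).

log(9/64)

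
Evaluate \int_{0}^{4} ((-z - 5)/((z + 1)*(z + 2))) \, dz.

-4*log(5) + 3*log(3)

Factor the denominator: z**2 + 3*z + 2 = (z + 2)(z + 1).
Partial fractions: (-z - 5)/((z + 1)*(z + 2)) = 3/(z + 2) - 4/(z + 1).
An antiderivative is F(z) = -4*log(z + 1) + 3*log(z + 2).
Then F(4) - F(0) = (-4*log(5) + 3*log(2) + 3*log(3)) - (log(8)) = -4*log(5) + 3*log(3).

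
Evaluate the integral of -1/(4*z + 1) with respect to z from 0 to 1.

An antiderivative is F(z) = -log(4*z + 1)/4.
Then F(1) - F(0) = (-log(5)/4) - (0) = -log(5)/4.

-log(5)/4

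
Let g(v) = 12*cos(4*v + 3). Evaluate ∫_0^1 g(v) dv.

Let u = 4*v + 3, so du = 4 dv. When v = 0, u = 3; when v = 1, u = 7.
The integral becomes 3·∫ cos(u) du from 3 to 7, with antiderivative 3*sin(u).
Back in v: F(v) = 3*sin(4*v + 3).
Then F(1) - F(0) = (3*sin(7)) - (3*sin(3)) = -3*sin(3) + 3*sin(7).

-3*sin(3) + 3*sin(7)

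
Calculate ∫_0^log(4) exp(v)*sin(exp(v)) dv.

cos(1) - cos(4)

Let u = exp(v), so du = exp(v) dv. When v = 0, u = 1; when v = log(4), u = 4.
The integral becomes ∫ sin(u) du from 1 to 4, with antiderivative -cos(u).
Back in v: F(v) = -cos(exp(v)).
Then F(log(4)) - F(0) = (-cos(4)) - (-cos(1)) = cos(1) - cos(4).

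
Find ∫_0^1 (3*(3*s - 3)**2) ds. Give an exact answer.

Let u = 3*s - 3, so du = 3 ds. When s = 0, u = -3; when s = 1, u = 0.
The integral becomes ∫ u**2 du from -3 to 0, with antiderivative u**3/3.
Back in s: F(s) = (3*s - 3)**3/3.
Then F(1) - F(0) = (0) - (-9) = 9.

9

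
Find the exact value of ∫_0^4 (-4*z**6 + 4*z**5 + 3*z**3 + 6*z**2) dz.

By the power rule, an antiderivative is F(z) = -4*z**7/7 + 2*z**6/3 + 3*z**4/4 + 2*z**3.
Then F(4) - F(0) = (-132544/21) - (0) = -132544/21.

-132544/21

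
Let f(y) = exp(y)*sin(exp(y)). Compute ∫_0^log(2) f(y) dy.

-cos(2) + cos(1)

Let u = exp(y), so du = exp(y) dy. When y = 0, u = 1; when y = log(2), u = 2.
The integral becomes ∫ sin(u) du from 1 to 2, with antiderivative -cos(u).
Back in y: F(y) = -cos(exp(y)).
Then F(log(2)) - F(0) = (-cos(2)) - (-cos(1)) = -cos(2) + cos(1).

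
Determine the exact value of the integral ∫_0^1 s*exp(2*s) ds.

Integrate by parts once (u = s, dv = exp(2*s) ds).
An antiderivative is F(s) = (2*s - 1)*exp(2*s)/4.
Then F(1) - F(0) = (exp(2)/4) - (-1/4) = 1/4 + exp(2)/4.

1/4 + exp(2)/4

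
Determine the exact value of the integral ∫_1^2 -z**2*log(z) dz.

Integrate by parts once (u = ln z, dv = -z**2 dz).
An antiderivative is F(z) = -z**3*(3*log(z) - 1)/9.
Then F(2) - F(1) = (8/9 - 8*log(2)/3) - (1/9) = 7/9 - 8*log(2)/3.

7/9 - 8*log(2)/3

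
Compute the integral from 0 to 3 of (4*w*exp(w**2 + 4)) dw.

Let u = w**2 + 4, so du = 2*w dw. When w = 0, u = 4; when w = 3, u = 13.
The integral becomes 2·∫ exp(u) du from 4 to 13, with antiderivative 2*exp(u).
Back in w: F(w) = 2*exp(w**2 + 4).
Then F(3) - F(0) = (2*exp(13)) - (2*exp(4)) = -2*(1 - exp(9))*exp(4).

-2*(1 - exp(9))*exp(4)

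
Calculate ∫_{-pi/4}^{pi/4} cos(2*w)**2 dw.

Use the identity cos^2(2*w) = (1 + cos(4*w))/2.
An antiderivative is F(w) = w/2 + sin(4*w)/8.
Then F(pi/4) - F(-pi/4) = (pi/8) - (-pi/8) = pi/4.

pi/4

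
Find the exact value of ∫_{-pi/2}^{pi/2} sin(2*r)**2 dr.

pi/2

Use the identity sin^2(2*r) = (1 - cos(4*r))/2.
An antiderivative is F(r) = r/2 - sin(4*r)/8.
Then F(pi/2) - F(-pi/2) = (pi/4) - (-pi/4) = pi/2.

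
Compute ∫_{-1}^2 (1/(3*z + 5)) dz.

An antiderivative is F(z) = log(3*z + 5)/3.
Then F(2) - F(-1) = (log(11)/3) - (log(2)/3) = -log(2)/3 + log(11)/3.

-log(2)/3 + log(11)/3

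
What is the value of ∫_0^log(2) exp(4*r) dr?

15/4

Let u = exp(r), so du = exp(r) dr. When r = 0, u = 1; when r = log(2), u = 2.
The integral becomes ∫ u**3 du from 1 to 2, with antiderivative u**4/4.
Back in r: F(r) = exp(4*r)/4.
Then F(log(2)) - F(0) = (4) - (1/4) = 15/4.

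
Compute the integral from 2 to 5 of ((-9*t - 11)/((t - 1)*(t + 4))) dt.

Factor the denominator: t**2 + 3*t - 4 = (t + 4)(t - 1).
Partial fractions: (-9*t - 11)/((t - 1)*(t + 4)) = -5/(t + 4) - 4/(t - 1).
An antiderivative is F(t) = -4*log(t - 1) - 5*log(t + 4).
Then F(5) - F(2) = (-10*log(3) - 8*log(2)) - (-5*log(3) - 5*log(2)) = -5*log(3) - 3*log(2).

-5*log(3) - 3*log(2)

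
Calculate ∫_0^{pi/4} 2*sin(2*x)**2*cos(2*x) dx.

Let u = sin(2*x), so du = 2*cos(2*x) dx. When x = 0, u = 0; when x = pi/4, u = 1.
The integral becomes ∫ u**2 du from 0 to 1, with antiderivative u**3/3.
Back in x: F(x) = sin(2*x)**3/3.
Then F(pi/4) - F(0) = (1/3) - (0) = 1/3.

1/3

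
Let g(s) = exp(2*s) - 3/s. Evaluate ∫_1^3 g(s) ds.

An antiderivative is F(s) = exp(2*s)/2 - 3*log(s).
Then F(3) - F(1) = (-log(27) + exp(6)/2) - (exp(2)/2) = -exp(2)/2 - log(27) + exp(6)/2.

-exp(2)/2 - log(27) + exp(6)/2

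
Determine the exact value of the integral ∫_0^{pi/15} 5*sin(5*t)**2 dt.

Use the identity sin^2(5*t) = (1 - cos(10*t))/2.
An antiderivative is F(t) = 5*t/2 - sin(10*t)/4.
Then F(pi/15) - F(0) = (-sqrt(3)/8 + pi/6) - (0) = -sqrt(3)/8 + pi/6.

-sqrt(3)/8 + pi/6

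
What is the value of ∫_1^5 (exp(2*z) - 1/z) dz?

An antiderivative is F(z) = exp(2*z)/2 - log(z).
Then F(5) - F(1) = (-log(5) + exp(10)/2) - (exp(2)/2) = -exp(2)/2 - log(5) + exp(10)/2.

-exp(2)/2 - log(5) + exp(10)/2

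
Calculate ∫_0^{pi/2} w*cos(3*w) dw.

-pi/6 - 1/9

Integrate by parts once (u = w, dv = cos(3*w) dw).
An antiderivative is F(w) = w*sin(3*w)/3 + cos(3*w)/9.
Then F(pi/2) - F(0) = (-pi/6) - (1/9) = -pi/6 - 1/9.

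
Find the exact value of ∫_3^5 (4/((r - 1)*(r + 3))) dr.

Factor the denominator: r**2 + 2*r - 3 = (r + 3)(r - 1).
Partial fractions: 4/((r - 1)*(r + 3)) = -1/(r + 3) + 1/(r - 1).
An antiderivative is F(r) = log(r - 1) - log(r + 3).
Then F(5) - F(3) = (-log(2)) - (-log(3)) = log(3/2).

log(3/2)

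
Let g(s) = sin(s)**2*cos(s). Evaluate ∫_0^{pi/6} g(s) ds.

Let u = sin(s), so du = cos(s) ds. When s = 0, u = 0; when s = pi/6, u = 1/2.
The integral becomes ∫ u**2 du from 0 to 1/2, with antiderivative u**3/3.
Back in s: F(s) = sin(s)**3/3.
Then F(pi/6) - F(0) = (1/24) - (0) = 1/24.

1/24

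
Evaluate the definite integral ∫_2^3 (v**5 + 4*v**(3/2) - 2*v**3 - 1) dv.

-32*sqrt(2)/5 + 72*sqrt(3)/5 + 232/3

By the power rule, an antiderivative is F(v) = v**6/6 + 8*v**(5/2)/5 - v**4/2 - v.
Then F(3) - F(2) = (72*sqrt(3)/5 + 78) - (2/3 + 32*sqrt(2)/5) = -32*sqrt(2)/5 + 72*sqrt(3)/5 + 232/3.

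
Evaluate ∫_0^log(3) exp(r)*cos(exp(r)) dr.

Let u = exp(r), so du = exp(r) dr. When r = 0, u = 1; when r = log(3), u = 3.
The integral becomes ∫ cos(u) du from 1 to 3, with antiderivative sin(u).
Back in r: F(r) = sin(exp(r)).
Then F(log(3)) - F(0) = (sin(3)) - (sin(1)) = -sin(1) + sin(3).

-sin(1) + sin(3)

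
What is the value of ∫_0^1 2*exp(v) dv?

An antiderivative is F(v) = 2*exp(v).
Then F(1) - F(0) = (2*E) - (2) = -2 + 2*E.

-2 + 2*E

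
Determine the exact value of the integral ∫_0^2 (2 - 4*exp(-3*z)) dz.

An antiderivative is F(z) = 2*z + 4*exp(-3*z)/3.
Then F(2) - F(0) = (4*exp(-6)/3 + 4) - (4/3) = 4*exp(-6)/3 + 8/3.

4*exp(-6)/3 + 8/3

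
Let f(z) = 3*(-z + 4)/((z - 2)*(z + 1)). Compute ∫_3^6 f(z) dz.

-5*log(7) + 14*log(2)

Factor the denominator: z**2 - z - 2 = (z + 1)(z - 2).
Partial fractions: 3*(-z + 4)/((z - 2)*(z + 1)) = -5/(z + 1) + 2/(z - 2).
An antiderivative is F(z) = 2*log(z - 2) - 5*log(z + 1).
Then F(6) - F(3) = (-5*log(7) + 4*log(2)) - (-10*log(2)) = -5*log(7) + 14*log(2).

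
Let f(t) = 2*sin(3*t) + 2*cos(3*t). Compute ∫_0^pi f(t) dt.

An antiderivative is F(t) = 2*sin(3*t)/3 - 2*cos(3*t)/3.
Then F(pi) - F(0) = (2/3) - (-2/3) = 4/3.

4/3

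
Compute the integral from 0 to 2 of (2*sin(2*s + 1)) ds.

Let u = 2*s + 1, so du = 2 ds. When s = 0, u = 1; when s = 2, u = 5.
The integral becomes ∫ sin(u) du from 1 to 5, with antiderivative -cos(u).
Back in s: F(s) = -cos(2*s + 1).
Then F(2) - F(0) = (-cos(5)) - (-cos(1)) = -cos(5) + cos(1).

-cos(5) + cos(1)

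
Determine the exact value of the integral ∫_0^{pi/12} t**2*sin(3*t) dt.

Integrate by parts twice (u = t^2, dv = sin(3*t) dt).
An antiderivative is F(t) = -t**2*cos(3*t)/3 + 2*t*sin(3*t)/9 + 2*cos(3*t)/27.
Then F(pi/12) - F(0) = (sqrt(2)*(-pi**2 + 8*pi + 32)/864) - (2/27) = -2/27 - sqrt(2)*pi**2/864 + sqrt(2)*pi/108 + sqrt(2)/27.

-2/27 - sqrt(2)*pi**2/864 + sqrt(2)*pi/108 + sqrt(2)/27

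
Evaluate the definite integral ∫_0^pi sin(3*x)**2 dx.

Use the identity sin^2(3*x) = (1 - cos(6*x))/2.
An antiderivative is F(x) = x/2 - sin(6*x)/12.
Then F(pi) - F(0) = (pi/2) - (0) = pi/2.

pi/2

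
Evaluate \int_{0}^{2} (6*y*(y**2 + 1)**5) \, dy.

7812

Let u = y**2 + 1, so du = 2*y dy. When y = 0, u = 1; when y = 2, u = 5.
The integral becomes 3·∫ u**5 du from 1 to 5, with antiderivative u**6/2.
Back in y: F(y) = (y**2 + 1)**6/2.
Then F(2) - F(0) = (15625/2) - (1/2) = 7812.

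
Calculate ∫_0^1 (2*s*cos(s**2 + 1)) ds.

Let u = s**2 + 1, so du = 2*s ds. When s = 0, u = 1; when s = 1, u = 2.
The integral becomes ∫ cos(u) du from 1 to 2, with antiderivative sin(u).
Back in s: F(s) = sin(s**2 + 1).
Then F(1) - F(0) = (sin(2)) - (sin(1)) = -sin(1) + sin(2).

-sin(1) + sin(2)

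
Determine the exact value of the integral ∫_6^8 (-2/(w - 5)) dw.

An antiderivative is F(w) = -2*log(w - 5).
Then F(8) - F(6) = (-log(9)) - (0) = -log(9).

-log(9)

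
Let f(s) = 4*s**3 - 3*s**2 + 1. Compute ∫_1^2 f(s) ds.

9

By the power rule, an antiderivative is F(s) = s**4 - s**3 + s.
Then F(2) - F(1) = (10) - (1) = 9.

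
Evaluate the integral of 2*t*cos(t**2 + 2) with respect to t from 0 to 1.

-sin(2) + sin(3)

Let u = t**2 + 2, so du = 2*t dt. When t = 0, u = 2; when t = 1, u = 3.
The integral becomes ∫ cos(u) du from 2 to 3, with antiderivative sin(u).
Back in t: F(t) = sin(t**2 + 2).
Then F(1) - F(0) = (sin(3)) - (sin(2)) = -sin(2) + sin(3).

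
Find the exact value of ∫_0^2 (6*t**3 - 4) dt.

16

By the power rule, an antiderivative is F(t) = 3*t**4/2 - 4*t.
Then F(2) - F(0) = (16) - (0) = 16.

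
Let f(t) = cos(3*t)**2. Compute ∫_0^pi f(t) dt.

pi/2

Use the identity cos^2(3*t) = (1 + cos(6*t))/2.
An antiderivative is F(t) = t/2 + sin(6*t)/12.
Then F(pi) - F(0) = (pi/2) - (0) = pi/2.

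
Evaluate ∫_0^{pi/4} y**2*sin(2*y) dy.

-1/4 + pi/8

Integrate by parts twice (u = y^2, dv = sin(2*y) dy).
An antiderivative is F(y) = -y**2*cos(2*y)/2 + y*sin(2*y)/2 + cos(2*y)/4.
Then F(pi/4) - F(0) = (pi/8) - (1/4) = -1/4 + pi/8.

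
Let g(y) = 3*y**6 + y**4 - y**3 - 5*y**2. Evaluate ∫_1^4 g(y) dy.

By the power rule, an antiderivative is F(y) = 3*y**7/7 + y**5/5 - y**4/4 - 5*y**3/3.
Then F(4) - F(1) = (740864/105) - (-541/420) = 987999/140.

987999/140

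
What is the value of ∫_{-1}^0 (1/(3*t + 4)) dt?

An antiderivative is F(t) = log(3*t + 4)/3.
Then F(0) - F(-1) = (2*log(2)/3) - (0) = 2*log(2)/3.

2*log(2)/3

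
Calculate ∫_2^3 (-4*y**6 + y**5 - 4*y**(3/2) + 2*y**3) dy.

-21698/21 - 72*sqrt(3)/5 + 32*sqrt(2)/5

By the power rule, an antiderivative is F(y) = -4*y**7/7 + y**6/6 - 8*y**(5/2)/5 + y**4/2.
Then F(3) - F(2) = (-7614/7 - 72*sqrt(3)/5) - (-1144/21 - 32*sqrt(2)/5) = -21698/21 - 72*sqrt(3)/5 + 32*sqrt(2)/5.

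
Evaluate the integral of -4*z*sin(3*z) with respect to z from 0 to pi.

-4*pi/3

Integrate by parts once (u = z, dv = -4*sin(3*z) dz).
An antiderivative is F(z) = 4*z*cos(3*z)/3 - 4*sin(3*z)/9.
Then F(pi) - F(0) = (-4*pi/3) - (0) = -4*pi/3.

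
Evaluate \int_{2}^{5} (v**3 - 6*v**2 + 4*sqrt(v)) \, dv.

By the power rule, an antiderivative is F(v) = v**4/4 + 8*v**(3/2)/3 - 2*v**3.
Then F(5) - F(2) = (-375/4 + 40*sqrt(5)/3) - (-12 + 16*sqrt(2)/3) = -327/4 - 16*sqrt(2)/3 + 40*sqrt(5)/3.

-327/4 - 16*sqrt(2)/3 + 40*sqrt(5)/3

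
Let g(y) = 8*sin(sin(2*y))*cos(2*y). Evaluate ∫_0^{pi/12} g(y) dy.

Let u = sin(2*y), so du = 2*cos(2*y) dy. When y = 0, u = 0; when y = pi/12, u = 1/2.
The integral becomes 4·∫ sin(u) du from 0 to 1/2, with antiderivative -4*cos(u).
Back in y: F(y) = -4*cos(sin(2*y)).
Then F(pi/12) - F(0) = (-4*cos(1/2)) - (-4) = 4 - 4*cos(1/2).

4 - 4*cos(1/2)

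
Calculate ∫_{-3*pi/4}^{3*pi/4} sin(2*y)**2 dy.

Use the identity sin^2(2*y) = (1 - cos(4*y))/2.
An antiderivative is F(y) = y/2 - sin(4*y)/8.
Then F(3*pi/4) - F(-3*pi/4) = (3*pi/8) - (-3*pi/8) = 3*pi/4.

3*pi/4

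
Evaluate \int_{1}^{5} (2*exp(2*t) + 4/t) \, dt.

-exp(2) + 4*log(5) + exp(10)

An antiderivative is F(t) = exp(2*t) + 4*log(t).
Then F(5) - F(1) = (4*log(5) + exp(10)) - (exp(2)) = -exp(2) + 4*log(5) + exp(10).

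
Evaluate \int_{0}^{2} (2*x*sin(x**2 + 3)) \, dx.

Let u = x**2 + 3, so du = 2*x dx. When x = 0, u = 3; when x = 2, u = 7.
The integral becomes ∫ sin(u) du from 3 to 7, with antiderivative -cos(u).
Back in x: F(x) = -cos(x**2 + 3).
Then F(2) - F(0) = (-cos(7)) - (-cos(3)) = cos(3) - cos(7).

cos(3) - cos(7)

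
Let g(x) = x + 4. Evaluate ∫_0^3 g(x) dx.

33/2

By the power rule, an antiderivative is F(x) = x**2/2 + 4*x.
Then F(3) - F(0) = (33/2) - (0) = 33/2.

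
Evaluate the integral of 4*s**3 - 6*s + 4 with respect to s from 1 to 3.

By the power rule, an antiderivative is F(s) = s**4 - 3*s**2 + 4*s.
Then F(3) - F(1) = (66) - (2) = 64.

64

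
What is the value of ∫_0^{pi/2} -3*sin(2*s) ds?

-3

An antiderivative is F(s) = 3*cos(2*s)/2.
Then F(pi/2) - F(0) = (-3/2) - (3/2) = -3.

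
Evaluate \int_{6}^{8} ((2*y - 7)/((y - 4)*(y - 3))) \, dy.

Factor the denominator: y**2 - 7*y + 12 = (y - 3)(y - 4).
Partial fractions: (2*y - 7)/((y - 4)*(y - 3)) = 1/(y - 3) + 1/(y - 4).
An antiderivative is F(y) = log(y - 4) + log(y - 3).
Then F(8) - F(6) = (log(20)) - (log(6)) = log(10/3).

log(10/3)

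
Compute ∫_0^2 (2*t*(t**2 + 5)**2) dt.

604/3

Let u = t**2 + 5, so du = 2*t dt. When t = 0, u = 5; when t = 2, u = 9.
The integral becomes ∫ u**2 du from 5 to 9, with antiderivative u**3/3.
Back in t: F(t) = (t**2 + 5)**3/3.
Then F(2) - F(0) = (243) - (125/3) = 604/3.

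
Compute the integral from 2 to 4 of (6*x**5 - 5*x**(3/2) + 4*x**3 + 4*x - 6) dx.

8*sqrt(2) + 4220

By the power rule, an antiderivative is F(x) = x**6 - 2*x**(5/2) + x**4 + 2*x**2 - 6*x.
Then F(4) - F(2) = (4296) - (76 - 8*sqrt(2)) = 8*sqrt(2) + 4220.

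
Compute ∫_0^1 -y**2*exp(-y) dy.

Integrate by parts twice (u = y^2, dv = -exp(-y) dy).
An antiderivative is F(y) = (y**2 + 2*y + 2)*exp(-y).
Then F(1) - F(0) = (5*exp(-1)) - (2) = -2 + 5*exp(-1).

-2 + 5*exp(-1)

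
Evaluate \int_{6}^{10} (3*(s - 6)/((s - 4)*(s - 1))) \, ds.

-5*log(5) + 8*log(3)

Factor the denominator: s**2 - 5*s + 4 = (s - 1)(s - 4).
Partial fractions: 3*(s - 6)/((s - 4)*(s - 1)) = 5/(s - 1) - 2/(s - 4).
An antiderivative is F(s) = -2*log(s - 4) + 5*log(s - 1).
Then F(10) - F(6) = (-2*log(2) + 8*log(3)) - (-2*log(2) + 5*log(5)) = -5*log(5) + 8*log(3).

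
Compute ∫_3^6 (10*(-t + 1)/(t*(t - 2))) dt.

Factor the denominator: t**2 - 2*t = t(t - 2).
Partial fractions: 10*(-t + 1)/(t*(t - 2)) = -5/t - 5/(t - 2).
An antiderivative is F(t) = -5*log(t) - 5*log(t - 2).
Then F(6) - F(3) = (-15*log(2) - 5*log(3)) - (-5*log(3)) = -15*log(2).

-15*log(2)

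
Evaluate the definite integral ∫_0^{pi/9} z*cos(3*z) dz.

-1/18 + sqrt(3)*pi/54

Integrate by parts once (u = z, dv = cos(3*z) dz).
An antiderivative is F(z) = z*sin(3*z)/3 + cos(3*z)/9.
Then F(pi/9) - F(0) = (1/18 + sqrt(3)*pi/54) - (1/9) = -1/18 + sqrt(3)*pi/54.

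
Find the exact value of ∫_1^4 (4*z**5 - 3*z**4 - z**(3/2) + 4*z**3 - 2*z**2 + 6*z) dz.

11809/5

By the power rule, an antiderivative is F(z) = 2*z**6/3 - 2*z**(5/2)/5 - 3*z**5/5 + z**4 - 2*z**3/3 + 3*z**2.
Then F(4) - F(1) = (11824/5) - (3) = 11809/5.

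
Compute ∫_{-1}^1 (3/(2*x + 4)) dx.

An antiderivative is F(x) = 3*log(2*x + 4)/2.
Then F(1) - F(-1) = (3*log(6)/2) - (3*log(2)/2) = 3*log(3)/2.

3*log(3)/2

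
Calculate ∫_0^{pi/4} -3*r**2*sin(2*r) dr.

Integrate by parts twice (u = r^2, dv = -3*sin(2*r) dr).
An antiderivative is F(r) = 3*r**2*cos(2*r)/2 - 3*r*sin(2*r)/2 - 3*cos(2*r)/4.
Then F(pi/4) - F(0) = (-3*pi/8) - (-3/4) = 3/4 - 3*pi/8.

3/4 - 3*pi/8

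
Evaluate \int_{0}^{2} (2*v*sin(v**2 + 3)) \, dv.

Let u = v**2 + 3, so du = 2*v dv. When v = 0, u = 3; when v = 2, u = 7.
The integral becomes ∫ sin(u) du from 3 to 7, with antiderivative -cos(u).
Back in v: F(v) = -cos(v**2 + 3).
Then F(2) - F(0) = (-cos(7)) - (-cos(3)) = cos(3) - cos(7).

cos(3) - cos(7)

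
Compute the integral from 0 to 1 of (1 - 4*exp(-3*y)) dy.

An antiderivative is F(y) = y + 4*exp(-3*y)/3.
Then F(1) - F(0) = (4*exp(-3)/3 + 1) - (4/3) = (4 - exp(3))*exp(-3)/3.

(4 - exp(3))*exp(-3)/3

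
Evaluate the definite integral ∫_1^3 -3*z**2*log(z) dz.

26/3 - 27*log(3)

Integrate by parts once (u = ln z, dv = -3*z**2 dz).
An antiderivative is F(z) = -z**3*(3*log(z) - 1)/3.
Then F(3) - F(1) = (9 - 27*log(3)) - (1/3) = 26/3 - 27*log(3).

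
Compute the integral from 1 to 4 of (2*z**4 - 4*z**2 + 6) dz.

1716/5

By the power rule, an antiderivative is F(z) = 2*z**5/5 - 4*z**3/3 + 6*z.
Then F(4) - F(1) = (5224/15) - (76/15) = 1716/5.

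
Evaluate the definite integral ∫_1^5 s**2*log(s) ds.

-124/9 + 125*log(5)/3

Integrate by parts once (u = ln s, dv = s**2 ds).
An antiderivative is F(s) = s**3*(3*log(s) - 1)/9.
Then F(5) - F(1) = (-125/9 + 125*log(5)/3) - (-1/9) = -124/9 + 125*log(5)/3.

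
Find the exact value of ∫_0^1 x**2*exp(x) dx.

-2 + E

Integrate by parts twice (u = x^2, dv = exp(x) dx).
An antiderivative is F(x) = (x**2 - 2*x + 2)*exp(x).
Then F(1) - F(0) = (E) - (2) = -2 + E.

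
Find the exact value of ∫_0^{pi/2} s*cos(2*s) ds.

Integrate by parts once (u = s, dv = cos(2*s) ds).
An antiderivative is F(s) = s*sin(2*s)/2 + cos(2*s)/4.
Then F(pi/2) - F(0) = (-1/4) - (1/4) = -1/2.

-1/2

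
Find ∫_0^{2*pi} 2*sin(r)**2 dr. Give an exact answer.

2*pi

Use the identity sin^2(r) = (1 - cos(2*r))/2.
An antiderivative is F(r) = r - sin(2*r)/2.
Then F(2*pi) - F(0) = (2*pi) - (0) = 2*pi.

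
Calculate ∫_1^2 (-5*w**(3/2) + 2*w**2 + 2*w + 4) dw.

41/3 - 8*sqrt(2)

By the power rule, an antiderivative is F(w) = -2*w**(5/2) + 2*w**3/3 + w**2 + 4*w.
Then F(2) - F(1) = (52/3 - 8*sqrt(2)) - (11/3) = 41/3 - 8*sqrt(2).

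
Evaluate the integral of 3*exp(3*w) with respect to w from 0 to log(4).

63

Let u = exp(w), so du = exp(w) dw. When w = 0, u = 1; when w = log(4), u = 4.
The integral becomes 3·∫ u**2 du from 1 to 4, with antiderivative u**3.
Back in w: F(w) = exp(3*w).
Then F(log(4)) - F(0) = (64) - (1) = 63.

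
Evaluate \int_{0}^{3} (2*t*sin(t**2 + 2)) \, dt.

Let u = t**2 + 2, so du = 2*t dt. When t = 0, u = 2; when t = 3, u = 11.
The integral becomes ∫ sin(u) du from 2 to 11, with antiderivative -cos(u).
Back in t: F(t) = -cos(t**2 + 2).
Then F(3) - F(0) = (-cos(11)) - (-cos(2)) = cos(2) - cos(11).

cos(2) - cos(11)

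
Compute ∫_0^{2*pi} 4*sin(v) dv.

0

An antiderivative is F(v) = -4*cos(v).
Then F(2*pi) - F(0) = (-4) - (-4) = 0.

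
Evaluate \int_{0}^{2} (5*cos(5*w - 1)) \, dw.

Let u = 5*w - 1, so du = 5 dw. When w = 0, u = -1; when w = 2, u = 9.
The integral becomes ∫ cos(u) du from -1 to 9, with antiderivative sin(u).
Back in w: F(w) = sin(5*w - 1).
Then F(2) - F(0) = (sin(9)) - (-sin(1)) = sin(9) + sin(1).

sin(9) + sin(1)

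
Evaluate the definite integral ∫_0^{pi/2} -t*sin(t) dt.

-1

Integrate by parts once (u = t, dv = -sin(t) dt).
An antiderivative is F(t) = t*cos(t) - sin(t).
Then F(pi/2) - F(0) = (-1) - (0) = -1.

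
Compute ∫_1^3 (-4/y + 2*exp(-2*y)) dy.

An antiderivative is F(y) = -4*log(y) - exp(-2*y).
Then F(3) - F(1) = (-4*log(3) - exp(-6)) - (-exp(-2)) = -4*log(3) - exp(-6) + exp(-2).

-4*log(3) - exp(-6) + exp(-2)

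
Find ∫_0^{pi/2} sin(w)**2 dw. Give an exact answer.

pi/4

Use the identity sin^2(w) = (1 - cos(2*w))/2.
An antiderivative is F(w) = w/2 - sin(2*w)/4.
Then F(pi/2) - F(0) = (pi/4) - (0) = pi/4.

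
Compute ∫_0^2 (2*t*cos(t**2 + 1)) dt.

Let u = t**2 + 1, so du = 2*t dt. When t = 0, u = 1; when t = 2, u = 5.
The integral becomes ∫ cos(u) du from 1 to 5, with antiderivative sin(u).
Back in t: F(t) = sin(t**2 + 1).
Then F(2) - F(0) = (sin(5)) - (sin(1)) = sin(5) - sin(1).

sin(5) - sin(1)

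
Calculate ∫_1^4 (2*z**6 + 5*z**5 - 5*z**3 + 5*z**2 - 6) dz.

By the power rule, an antiderivative is F(z) = 2*z**7/7 + 5*z**6/6 - 5*z**4/4 + 5*z**3/3 - 6*z.
Then F(4) - F(1) = (55000/7) - (-125/28) = 220125/28.

220125/28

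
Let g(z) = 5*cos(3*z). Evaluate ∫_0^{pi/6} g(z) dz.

An antiderivative is F(z) = 5*sin(3*z)/3.
Then F(pi/6) - F(0) = (5/3) - (0) = 5/3.

5/3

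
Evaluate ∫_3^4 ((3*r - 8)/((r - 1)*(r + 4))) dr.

Factor the denominator: r**2 + 3*r - 4 = (r + 4)(r - 1).
Partial fractions: (3*r - 8)/((r - 1)*(r + 4)) = 4/(r + 4) - 1/(r - 1).
An antiderivative is F(r) = -log(r - 1) + 4*log(r + 4).
Then F(4) - F(3) = (-log(3) + 12*log(2)) - (-log(2) + 4*log(7)) = -4*log(7) - log(3) + 13*log(2).

-4*log(7) - log(3) + 13*log(2)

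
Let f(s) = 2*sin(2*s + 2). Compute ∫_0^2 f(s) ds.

-cos(6) + cos(2)

Let u = 2*s + 2, so du = 2 ds. When s = 0, u = 2; when s = 2, u = 6.
The integral becomes ∫ sin(u) du from 2 to 6, with antiderivative -cos(u).
Back in s: F(s) = -cos(2*s + 2).
Then F(2) - F(0) = (-cos(6)) - (-cos(2)) = -cos(6) + cos(2).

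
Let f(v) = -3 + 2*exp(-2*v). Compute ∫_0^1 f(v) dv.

-2 - exp(-2)

An antiderivative is F(v) = -3*v - exp(-2*v).
Then F(1) - F(0) = (-3 - exp(-2)) - (-1) = -2 - exp(-2).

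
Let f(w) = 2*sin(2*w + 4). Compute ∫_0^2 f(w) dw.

cos(4) - cos(8)

Let u = 2*w + 4, so du = 2 dw. When w = 0, u = 4; when w = 2, u = 8.
The integral becomes ∫ sin(u) du from 4 to 8, with antiderivative -cos(u).
Back in w: F(w) = -cos(2*w + 4).
Then F(2) - F(0) = (-cos(8)) - (-cos(4)) = cos(4) - cos(8).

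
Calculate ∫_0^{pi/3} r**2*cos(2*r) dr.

-pi/12 - sqrt(3)/8 + sqrt(3)*pi**2/36

Integrate by parts twice (u = r^2, dv = cos(2*r) dr).
An antiderivative is F(r) = r**2*sin(2*r)/2 + r*cos(2*r)/2 - sin(2*r)/4.
Then F(pi/3) - F(0) = (-pi/12 - sqrt(3)/8 + sqrt(3)*pi**2/36) - (0) = -pi/12 - sqrt(3)/8 + sqrt(3)*pi**2/36.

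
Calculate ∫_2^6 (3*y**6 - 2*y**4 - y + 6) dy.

4088984/35

By the power rule, an antiderivative is F(y) = 3*y**7/7 - 2*y**5/5 - y**2/2 + 6*y.
Then F(6) - F(2) = (4090806/35) - (1822/35) = 4088984/35.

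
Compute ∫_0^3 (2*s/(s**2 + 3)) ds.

log(4)

Let u = s**2 + 3, so du = 2*s ds. When s = 0, u = 3; when s = 3, u = 12.
The integral becomes ∫ 1/u du from 3 to 12, with antiderivative log(u).
Back in s: F(s) = log(s**2 + 3).
Then F(3) - F(0) = (log(12)) - (log(3)) = log(4).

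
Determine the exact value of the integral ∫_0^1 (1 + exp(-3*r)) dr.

An antiderivative is F(r) = r - exp(-3*r)/3.
Then F(1) - F(0) = (1 - exp(-3)/3) - (-1/3) = 4/3 - exp(-3)/3.

4/3 - exp(-3)/3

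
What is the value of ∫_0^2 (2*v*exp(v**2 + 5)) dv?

Let u = v**2 + 5, so du = 2*v dv. When v = 0, u = 5; when v = 2, u = 9.
The integral becomes ∫ exp(u) du from 5 to 9, with antiderivative exp(u).
Back in v: F(v) = exp(v**2 + 5).
Then F(2) - F(0) = (exp(9)) - (exp(5)) = -exp(5) + exp(9).

-exp(5) + exp(9)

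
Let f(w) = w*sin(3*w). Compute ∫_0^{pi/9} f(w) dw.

-pi/54 + sqrt(3)/18

Integrate by parts once (u = w, dv = sin(3*w) dw).
An antiderivative is F(w) = -w*cos(3*w)/3 + sin(3*w)/9.
Then F(pi/9) - F(0) = (-pi/54 + sqrt(3)/18) - (0) = -pi/54 + sqrt(3)/18.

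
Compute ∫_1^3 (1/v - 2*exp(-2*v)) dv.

-exp(-2) + exp(-6) + log(3)

An antiderivative is F(v) = log(v) + exp(-2*v).
Then F(3) - F(1) = (exp(-6) + log(3)) - (exp(-2)) = -exp(-2) + exp(-6) + log(3).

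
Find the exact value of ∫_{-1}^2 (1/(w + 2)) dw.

log(4)

An antiderivative is F(w) = log(w + 2).
Then F(2) - F(-1) = (log(4)) - (0) = log(4).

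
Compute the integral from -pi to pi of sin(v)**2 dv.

pi

Use the identity sin^2(v) = (1 - cos(2*v))/2.
An antiderivative is F(v) = v/2 - sin(2*v)/4.
Then F(pi) - F(-pi) = (pi/2) - (-pi/2) = pi.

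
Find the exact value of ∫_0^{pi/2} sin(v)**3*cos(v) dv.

Let u = sin(v), so du = cos(v) dv. When v = 0, u = 0; when v = pi/2, u = 1.
The integral becomes ∫ u**3 du from 0 to 1, with antiderivative u**4/4.
Back in v: F(v) = sin(v)**4/4.
Then F(pi/2) - F(0) = (1/4) - (0) = 1/4.

1/4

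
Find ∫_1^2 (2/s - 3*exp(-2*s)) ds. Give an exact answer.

An antiderivative is F(s) = 2*log(s) + 3*exp(-2*s)/2.
Then F(2) - F(1) = (3*exp(-4)/2 + 2*log(2)) - (3*exp(-2)/2) = -3*exp(-2)/2 + 3*exp(-4)/2 + 2*log(2).

-3*exp(-2)/2 + 3*exp(-4)/2 + 2*log(2)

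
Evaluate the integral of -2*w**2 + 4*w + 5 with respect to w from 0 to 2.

38/3

By the power rule, an antiderivative is F(w) = -2*w**3/3 + 2*w**2 + 5*w.
Then F(2) - F(0) = (38/3) - (0) = 38/3.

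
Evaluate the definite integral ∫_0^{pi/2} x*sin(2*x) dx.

pi/4

Integrate by parts once (u = x, dv = sin(2*x) dx).
An antiderivative is F(x) = -x*cos(2*x)/2 + sin(2*x)/4.
Then F(pi/2) - F(0) = (pi/4) - (0) = pi/4.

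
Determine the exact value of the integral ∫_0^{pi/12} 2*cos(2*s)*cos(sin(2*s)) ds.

sin(1/2)

Let u = sin(2*s), so du = 2*cos(2*s) ds. When s = 0, u = 0; when s = pi/12, u = 1/2.
The integral becomes ∫ cos(u) du from 0 to 1/2, with antiderivative sin(u).
Back in s: F(s) = sin(sin(2*s)).
Then F(pi/12) - F(0) = (sin(1/2)) - (0) = sin(1/2).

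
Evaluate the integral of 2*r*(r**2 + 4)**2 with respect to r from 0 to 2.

Let u = r**2 + 4, so du = 2*r dr. When r = 0, u = 4; when r = 2, u = 8.
The integral becomes ∫ u**2 du from 4 to 8, with antiderivative u**3/3.
Back in r: F(r) = (r**2 + 4)**3/3.
Then F(2) - F(0) = (512/3) - (64/3) = 448/3.

448/3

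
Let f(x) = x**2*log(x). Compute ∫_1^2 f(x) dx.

Integrate by parts once (u = ln x, dv = x**2 dx).
An antiderivative is F(x) = x**3*(3*log(x) - 1)/9.
Then F(2) - F(1) = (-8/9 + 8*log(2)/3) - (-1/9) = -7/9 + 8*log(2)/3.

-7/9 + 8*log(2)/3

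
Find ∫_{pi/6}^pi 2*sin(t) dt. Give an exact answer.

sqrt(3) + 2

An antiderivative is F(t) = -2*cos(t).
Then F(pi) - F(pi/6) = (2) - (-sqrt(3)) = sqrt(3) + 2.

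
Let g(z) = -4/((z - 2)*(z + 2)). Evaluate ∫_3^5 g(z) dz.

Factor the denominator: z**2 - 4 = (z + 2)(z - 2).
Partial fractions: -4/((z - 2)*(z + 2)) = 1/(z + 2) - 1/(z - 2).
An antiderivative is F(z) = -log(z - 2) + log(z + 2).
Then F(5) - F(3) = (log(7/3)) - (log(5)) = log(7/15).

log(7/15)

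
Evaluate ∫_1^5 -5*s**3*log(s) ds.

Integrate by parts once (u = ln s, dv = -5*s**3 ds).
An antiderivative is F(s) = -5*s**4*(4*log(s) - 1)/16.
Then F(5) - F(1) = (3125/16 - 3125*log(5)/4) - (5/16) = 195 - 3125*log(5)/4.

195 - 3125*log(5)/4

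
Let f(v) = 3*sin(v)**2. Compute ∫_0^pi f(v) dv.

3*pi/2

Use the identity sin^2(v) = (1 - cos(2*v))/2.
An antiderivative is F(v) = 3*v/2 - 3*sin(2*v)/4.
Then F(pi) - F(0) = (3*pi/2) - (0) = 3*pi/2.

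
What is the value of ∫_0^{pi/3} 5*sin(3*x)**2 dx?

5*pi/6

Use the identity sin^2(3*x) = (1 - cos(6*x))/2.
An antiderivative is F(x) = 5*x/2 - 5*sin(6*x)/12.
Then F(pi/3) - F(0) = (5*pi/6) - (0) = 5*pi/6.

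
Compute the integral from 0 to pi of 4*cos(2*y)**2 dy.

2*pi

Use the identity cos^2(2*y) = (1 + cos(4*y))/2.
An antiderivative is F(y) = 2*y + sin(4*y)/2.
Then F(pi) - F(0) = (2*pi) - (0) = 2*pi.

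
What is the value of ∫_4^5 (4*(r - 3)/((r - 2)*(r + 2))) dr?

-6*log(3) - 4*log(2) + 5*log(7)

Factor the denominator: r**2 - 4 = (r + 2)(r - 2).
Partial fractions: 4*(r - 3)/((r - 2)*(r + 2)) = 5/(r + 2) - 1/(r - 2).
An antiderivative is F(r) = -log(r - 2) + 5*log(r + 2).
Then F(5) - F(4) = (-log(3) + 5*log(7)) - (4*log(2) + 5*log(3)) = -6*log(3) - 4*log(2) + 5*log(7).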